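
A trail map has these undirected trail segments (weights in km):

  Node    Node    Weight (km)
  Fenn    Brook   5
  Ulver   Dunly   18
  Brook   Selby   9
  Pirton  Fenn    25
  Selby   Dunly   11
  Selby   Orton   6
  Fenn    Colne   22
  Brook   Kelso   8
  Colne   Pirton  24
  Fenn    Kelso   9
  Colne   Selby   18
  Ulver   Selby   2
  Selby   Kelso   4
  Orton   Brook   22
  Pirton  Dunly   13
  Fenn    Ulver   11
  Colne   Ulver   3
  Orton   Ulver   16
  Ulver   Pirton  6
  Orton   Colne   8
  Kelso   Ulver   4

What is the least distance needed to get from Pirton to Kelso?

Shortest distances from Pirton:
Pirton: 0
Ulver: 6  (via Pirton)
Selby: 8  (via Ulver)
Colne: 9  (via Ulver)
Kelso: 10  (via Ulver)
Shortest route: Pirton → Ulver → Kelso = 10 km.

10 km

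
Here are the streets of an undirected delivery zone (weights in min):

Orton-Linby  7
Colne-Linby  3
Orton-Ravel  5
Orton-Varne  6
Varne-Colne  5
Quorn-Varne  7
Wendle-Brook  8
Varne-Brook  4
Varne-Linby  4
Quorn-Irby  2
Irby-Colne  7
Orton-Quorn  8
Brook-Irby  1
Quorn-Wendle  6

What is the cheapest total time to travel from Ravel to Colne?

Compare a few routes:
Ravel → Orton → Linby → Colne: 5+7+3 = 15
Ravel → Orton → Varne → Linby → Colne: 5+6+4+3 = 18
Ravel → Orton → Varne → Colne: 5+6+5 = 16
Cheapest is Ravel → Orton → Linby → Colne at 15 min.

15 min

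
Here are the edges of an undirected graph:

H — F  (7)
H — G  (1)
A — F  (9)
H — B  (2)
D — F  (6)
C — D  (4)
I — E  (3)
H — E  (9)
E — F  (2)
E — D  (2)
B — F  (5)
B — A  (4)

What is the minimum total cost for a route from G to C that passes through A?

24

Best G to A: G–H–B–A costing 7
Best A to C: A–F–E–D–C costing 17
Total via A: 7 + 17 = 24.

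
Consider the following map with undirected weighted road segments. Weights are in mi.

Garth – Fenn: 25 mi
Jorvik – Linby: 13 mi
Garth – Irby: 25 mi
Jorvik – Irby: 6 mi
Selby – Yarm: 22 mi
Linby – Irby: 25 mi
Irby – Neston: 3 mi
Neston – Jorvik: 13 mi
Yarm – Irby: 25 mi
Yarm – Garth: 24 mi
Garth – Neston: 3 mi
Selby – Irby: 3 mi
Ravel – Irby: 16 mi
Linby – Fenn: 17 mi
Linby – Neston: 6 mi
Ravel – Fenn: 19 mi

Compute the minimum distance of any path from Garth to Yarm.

24 mi

Shortest distances from Garth:
Garth: 0
Neston: 3  (via Garth)
Irby: 6  (via Neston)
Selby: 9  (via Irby)
Linby: 9  (via Neston)
Jorvik: 12  (via Irby)
Ravel: 22  (via Irby)
Yarm: 24  (via Garth)
Shortest route: Garth → Yarm = 24 mi.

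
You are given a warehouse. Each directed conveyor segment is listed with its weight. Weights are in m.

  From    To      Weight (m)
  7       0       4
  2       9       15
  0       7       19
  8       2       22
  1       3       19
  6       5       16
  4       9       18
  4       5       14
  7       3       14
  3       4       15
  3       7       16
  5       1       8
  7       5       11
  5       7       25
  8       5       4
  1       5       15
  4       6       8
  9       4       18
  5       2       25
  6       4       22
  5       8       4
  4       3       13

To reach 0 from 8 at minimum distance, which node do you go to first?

5

Enumerating some paths:
8 - 5 - 1 - 3 - 7 - 0: 4+8+19+16+4 = 51
8 - 5 - 7 - 0: 4+25+4 = 33
Cheapest is 8 - 5 - 7 - 0 at 33 m.
So from 8 the first move is to 5.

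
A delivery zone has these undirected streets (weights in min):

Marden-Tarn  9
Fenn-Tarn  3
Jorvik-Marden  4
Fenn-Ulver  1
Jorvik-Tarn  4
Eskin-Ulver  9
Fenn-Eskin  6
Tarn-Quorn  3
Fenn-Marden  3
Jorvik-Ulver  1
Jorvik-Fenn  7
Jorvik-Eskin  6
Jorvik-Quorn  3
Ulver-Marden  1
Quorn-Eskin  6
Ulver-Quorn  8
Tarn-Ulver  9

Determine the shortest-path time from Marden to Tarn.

Running Dijkstra from Marden:
Marden: 0
Ulver: 1  (via Marden)
Fenn: 2  (via Ulver)
Jorvik: 2  (via Ulver)
Tarn: 5  (via Fenn)
Shortest route: Marden–Ulver–Fenn–Tarn = 5 min.

5 min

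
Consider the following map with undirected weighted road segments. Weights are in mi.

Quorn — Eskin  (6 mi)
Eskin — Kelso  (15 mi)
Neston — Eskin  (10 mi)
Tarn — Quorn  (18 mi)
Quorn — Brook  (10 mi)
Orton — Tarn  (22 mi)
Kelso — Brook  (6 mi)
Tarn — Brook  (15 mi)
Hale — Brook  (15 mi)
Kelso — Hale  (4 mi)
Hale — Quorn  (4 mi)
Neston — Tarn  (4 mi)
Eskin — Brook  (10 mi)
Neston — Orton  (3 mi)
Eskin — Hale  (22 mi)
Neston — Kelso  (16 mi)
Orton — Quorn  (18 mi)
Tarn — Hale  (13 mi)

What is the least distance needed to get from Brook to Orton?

Shortest distances from Brook:
Brook: 0
Kelso: 6  (via Brook)
Hale: 10  (via Kelso)
Quorn: 10  (via Brook)
Eskin: 10  (via Brook)
Tarn: 15  (via Brook)
Neston: 19  (via Tarn)
Orton: 22  (via Neston)
Shortest route: Brook–Tarn–Neston–Orton = 22 mi.

22 mi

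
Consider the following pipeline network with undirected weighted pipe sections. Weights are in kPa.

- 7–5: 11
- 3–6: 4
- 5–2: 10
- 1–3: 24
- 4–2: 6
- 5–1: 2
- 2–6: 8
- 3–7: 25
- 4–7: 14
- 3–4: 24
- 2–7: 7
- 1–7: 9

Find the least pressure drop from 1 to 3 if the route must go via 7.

Best 1 to 7: 1 → 7 costing 9
Best 7 to 3: 7 → 2 → 6 → 3 costing 19
Total via 7: 9 + 19 = 28 kPa.

28 kPa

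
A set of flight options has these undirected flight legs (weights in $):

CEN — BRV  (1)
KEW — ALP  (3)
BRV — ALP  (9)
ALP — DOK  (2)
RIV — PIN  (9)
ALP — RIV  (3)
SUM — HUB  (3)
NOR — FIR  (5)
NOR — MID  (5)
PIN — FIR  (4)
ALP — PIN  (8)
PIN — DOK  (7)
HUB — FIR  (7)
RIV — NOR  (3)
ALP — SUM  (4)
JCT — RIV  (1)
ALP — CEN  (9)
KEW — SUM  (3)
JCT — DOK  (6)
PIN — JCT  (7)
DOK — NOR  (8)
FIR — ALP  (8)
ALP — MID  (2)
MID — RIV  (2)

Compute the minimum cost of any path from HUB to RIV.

$10

Settle nodes by increasing distance from HUB:
HUB: 0
SUM: 3  (via HUB)
KEW: 6  (via SUM)
FIR: 7  (via HUB)
ALP: 7  (via SUM)
MID: 9  (via ALP)
DOK: 9  (via ALP)
RIV: 10  (via ALP)
Shortest route: HUB–SUM–ALP–RIV = $10.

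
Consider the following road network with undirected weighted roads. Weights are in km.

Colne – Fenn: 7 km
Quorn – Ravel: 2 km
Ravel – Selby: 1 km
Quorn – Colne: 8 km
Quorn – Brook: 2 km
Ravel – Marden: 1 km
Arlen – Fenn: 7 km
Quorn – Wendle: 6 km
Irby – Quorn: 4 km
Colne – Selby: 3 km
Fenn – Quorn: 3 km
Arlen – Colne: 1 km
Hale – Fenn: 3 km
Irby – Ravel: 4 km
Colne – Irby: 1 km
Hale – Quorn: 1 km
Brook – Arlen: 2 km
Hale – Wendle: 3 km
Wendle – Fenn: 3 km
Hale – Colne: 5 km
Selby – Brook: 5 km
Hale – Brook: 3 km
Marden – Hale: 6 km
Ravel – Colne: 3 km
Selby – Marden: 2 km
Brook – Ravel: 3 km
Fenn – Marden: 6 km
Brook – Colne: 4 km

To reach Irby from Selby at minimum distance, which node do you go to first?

Colne

Candidate routes:
Selby–Ravel–Colne–Irby: 1+3+1 = 5
Selby–Colne–Irby: 3+1 = 4
Selby–Ravel–Irby: 1+4 = 5
The minimum is 4 km via Selby–Colne–Irby.
So from Selby the first move is to Colne.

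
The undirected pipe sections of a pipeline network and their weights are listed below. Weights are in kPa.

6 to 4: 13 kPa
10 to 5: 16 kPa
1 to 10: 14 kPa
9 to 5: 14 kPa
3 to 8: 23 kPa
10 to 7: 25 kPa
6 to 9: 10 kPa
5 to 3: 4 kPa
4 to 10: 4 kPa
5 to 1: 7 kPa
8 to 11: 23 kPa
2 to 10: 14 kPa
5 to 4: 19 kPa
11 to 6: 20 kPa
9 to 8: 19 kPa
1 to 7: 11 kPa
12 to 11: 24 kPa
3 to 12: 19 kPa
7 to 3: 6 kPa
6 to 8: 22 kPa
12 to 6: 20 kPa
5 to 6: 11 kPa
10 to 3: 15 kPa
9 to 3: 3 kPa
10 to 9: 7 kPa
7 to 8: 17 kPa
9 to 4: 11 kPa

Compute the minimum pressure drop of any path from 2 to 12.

Compare a few routes:
2 - 10 - 3 - 12: 14+15+19 = 48
2 - 10 - 9 - 3 - 12: 14+7+3+19 = 43
The minimum is 43 kPa via 2 - 10 - 9 - 3 - 12.

43 kPa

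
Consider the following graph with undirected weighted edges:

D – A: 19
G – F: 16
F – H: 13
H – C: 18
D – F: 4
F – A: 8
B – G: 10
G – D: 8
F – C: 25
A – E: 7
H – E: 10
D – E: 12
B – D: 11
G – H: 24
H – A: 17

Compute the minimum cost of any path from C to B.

Running Dijkstra from C:
C: 0
H: 18  (via C)
F: 25  (via C)
E: 28  (via H)
D: 29  (via F)
A: 33  (via F)
G: 37  (via D)
B: 40  (via D)
Shortest route: C → F → D → B = 40.

40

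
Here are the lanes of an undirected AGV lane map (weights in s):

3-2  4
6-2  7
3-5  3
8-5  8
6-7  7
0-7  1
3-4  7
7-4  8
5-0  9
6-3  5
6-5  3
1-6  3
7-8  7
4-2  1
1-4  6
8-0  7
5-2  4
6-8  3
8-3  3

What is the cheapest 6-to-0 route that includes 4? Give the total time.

Best 6 to 4: 6 → 2 → 4 costing 8
Best 4 to 0: 4 → 7 → 0 costing 9
Total via 4: 8 + 9 = 17 s.

17 s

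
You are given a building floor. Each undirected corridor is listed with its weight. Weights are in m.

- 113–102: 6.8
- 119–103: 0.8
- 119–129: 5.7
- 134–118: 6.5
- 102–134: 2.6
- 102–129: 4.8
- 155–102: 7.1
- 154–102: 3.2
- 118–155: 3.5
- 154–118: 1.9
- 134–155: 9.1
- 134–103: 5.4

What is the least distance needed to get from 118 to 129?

Shortest distances from 118:
118: 0
154: 1.9  (via 118)
155: 3.5  (via 118)
102: 5.1  (via 154)
134: 6.5  (via 118)
129: 9.9  (via 102)
Shortest route: 118–154–102–129 = 9.9 m.

9.9 m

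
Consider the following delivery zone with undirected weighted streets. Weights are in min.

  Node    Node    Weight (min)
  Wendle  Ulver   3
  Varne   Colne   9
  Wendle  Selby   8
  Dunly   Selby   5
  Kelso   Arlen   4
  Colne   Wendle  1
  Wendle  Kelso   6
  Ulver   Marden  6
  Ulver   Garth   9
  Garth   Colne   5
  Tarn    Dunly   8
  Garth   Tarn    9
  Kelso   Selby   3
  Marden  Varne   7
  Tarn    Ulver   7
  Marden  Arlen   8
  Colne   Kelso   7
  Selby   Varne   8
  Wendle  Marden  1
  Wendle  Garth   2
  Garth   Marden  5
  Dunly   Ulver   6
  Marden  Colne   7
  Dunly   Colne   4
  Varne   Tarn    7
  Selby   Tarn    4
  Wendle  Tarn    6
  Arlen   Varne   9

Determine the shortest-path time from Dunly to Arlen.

12 min

Candidate routes:
Dunly–Colne–Wendle–Kelso–Arlen: 4+1+6+4 = 15
Dunly–Colne–Wendle–Marden–Arlen: 4+1+1+8 = 14
Dunly–Selby–Kelso–Arlen: 5+3+4 = 12
The minimum is 12 min via Dunly–Selby–Kelso–Arlen.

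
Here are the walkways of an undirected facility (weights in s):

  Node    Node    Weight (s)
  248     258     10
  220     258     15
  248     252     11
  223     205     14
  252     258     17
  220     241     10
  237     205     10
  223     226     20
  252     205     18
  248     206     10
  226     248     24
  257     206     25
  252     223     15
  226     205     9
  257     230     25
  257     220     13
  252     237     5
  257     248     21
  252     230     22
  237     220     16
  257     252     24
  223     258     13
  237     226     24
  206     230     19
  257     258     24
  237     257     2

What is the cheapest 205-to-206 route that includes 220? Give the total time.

Shortest 205→220: 205 → 237 → 257 → 220 = 25
Shortest 220→206: 220 → 258 → 248 → 206 = 35
Total via 220: 25 + 35 = 60 s.

60 s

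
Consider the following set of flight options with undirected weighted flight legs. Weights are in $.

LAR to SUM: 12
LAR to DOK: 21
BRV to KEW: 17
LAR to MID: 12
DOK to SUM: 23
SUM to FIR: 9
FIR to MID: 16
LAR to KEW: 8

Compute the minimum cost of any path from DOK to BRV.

$46

Shortest distances from DOK:
DOK: 0
LAR: 21  (via DOK)
SUM: 23  (via DOK)
KEW: 29  (via LAR)
FIR: 32  (via SUM)
MID: 33  (via LAR)
BRV: 46  (via KEW)
Shortest route: DOK → LAR → KEW → BRV = $46.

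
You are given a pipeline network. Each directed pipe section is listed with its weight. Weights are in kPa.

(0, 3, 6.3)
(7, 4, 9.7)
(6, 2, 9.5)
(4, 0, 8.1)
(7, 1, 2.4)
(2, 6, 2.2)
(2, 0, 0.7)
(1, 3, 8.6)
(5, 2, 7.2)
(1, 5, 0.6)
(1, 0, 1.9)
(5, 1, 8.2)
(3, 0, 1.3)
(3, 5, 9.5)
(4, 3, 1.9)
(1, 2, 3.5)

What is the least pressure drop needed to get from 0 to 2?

Settle nodes by increasing distance from 0:
0: 0
3: 6.3  (via 0)
5: 15.8  (via 3)
2: 23  (via 5)
Shortest route: 0–3–5–2 = 23 kPa.

23 kPa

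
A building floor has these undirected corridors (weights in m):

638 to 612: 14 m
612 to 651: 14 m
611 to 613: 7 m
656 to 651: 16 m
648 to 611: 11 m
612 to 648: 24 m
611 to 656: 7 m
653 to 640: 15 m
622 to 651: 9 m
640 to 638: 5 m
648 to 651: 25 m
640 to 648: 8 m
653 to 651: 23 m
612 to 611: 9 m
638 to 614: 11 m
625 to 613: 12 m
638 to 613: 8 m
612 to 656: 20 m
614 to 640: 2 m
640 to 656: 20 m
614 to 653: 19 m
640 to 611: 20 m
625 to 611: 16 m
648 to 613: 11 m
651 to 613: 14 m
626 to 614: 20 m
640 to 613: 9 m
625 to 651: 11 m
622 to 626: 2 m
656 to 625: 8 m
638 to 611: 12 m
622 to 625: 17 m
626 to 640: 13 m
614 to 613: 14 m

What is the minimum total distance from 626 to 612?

25 m

Candidate routes:
626 → 640 → 613 → 611 → 612: 13+9+7+9 = 38
626 → 622 → 651 → 612: 2+9+14 = 25
626 → 640 → 638 → 611 → 612: 13+5+12+9 = 39
626 → 640 → 638 → 612: 13+5+14 = 32
The minimum is 25 m via 626 → 622 → 651 → 612.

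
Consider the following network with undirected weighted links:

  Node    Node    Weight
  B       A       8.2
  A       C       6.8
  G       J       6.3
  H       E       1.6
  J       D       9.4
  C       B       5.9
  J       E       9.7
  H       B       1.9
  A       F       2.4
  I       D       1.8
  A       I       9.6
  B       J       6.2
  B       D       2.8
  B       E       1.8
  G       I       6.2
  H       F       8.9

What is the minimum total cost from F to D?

Shortest distances from F:
F: 0
A: 2.4  (via F)
H: 8.9  (via F)
C: 9.2  (via A)
E: 10.5  (via H)
B: 10.6  (via A)
I: 12  (via A)
D: 13.4  (via B)
Shortest route: F–A–B–D = 13.4.

13.4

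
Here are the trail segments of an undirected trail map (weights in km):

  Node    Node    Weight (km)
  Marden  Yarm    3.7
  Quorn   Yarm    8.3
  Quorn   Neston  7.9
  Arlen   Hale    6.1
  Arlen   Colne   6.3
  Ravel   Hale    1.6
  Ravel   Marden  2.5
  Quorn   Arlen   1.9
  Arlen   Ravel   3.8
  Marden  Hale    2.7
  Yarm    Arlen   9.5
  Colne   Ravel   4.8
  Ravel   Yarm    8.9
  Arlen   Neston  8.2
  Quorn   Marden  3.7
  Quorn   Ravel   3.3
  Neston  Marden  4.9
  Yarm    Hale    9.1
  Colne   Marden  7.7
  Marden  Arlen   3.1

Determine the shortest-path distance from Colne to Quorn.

8.1 km

Enumerating some paths:
Colne - Ravel - Arlen - Quorn: 4.8+3.8+1.9 = 10.5
Colne - Arlen - Quorn: 6.3+1.9 = 8.2
Colne - Ravel - Marden - Quorn: 4.8+2.5+3.7 = 11
Colne - Ravel - Quorn: 4.8+3.3 = 8.1
Cheapest is Colne - Ravel - Quorn at 8.1 km.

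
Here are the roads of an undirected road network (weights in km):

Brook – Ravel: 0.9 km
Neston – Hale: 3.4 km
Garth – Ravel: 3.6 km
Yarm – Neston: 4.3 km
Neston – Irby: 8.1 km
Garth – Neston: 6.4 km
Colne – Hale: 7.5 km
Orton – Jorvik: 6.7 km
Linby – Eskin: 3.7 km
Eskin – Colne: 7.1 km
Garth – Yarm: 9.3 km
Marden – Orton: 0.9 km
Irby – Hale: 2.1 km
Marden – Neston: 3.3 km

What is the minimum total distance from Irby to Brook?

16.4 km

Running Dijkstra from Irby:
Irby: 0
Hale: 2.1  (via Irby)
Neston: 5.5  (via Hale)
Marden: 8.8  (via Neston)
Colne: 9.6  (via Hale)
Orton: 9.7  (via Marden)
Yarm: 9.8  (via Neston)
Garth: 11.9  (via Neston)
Ravel: 15.5  (via Garth)
Brook: 16.4  (via Ravel)
Shortest route: Irby–Hale–Neston–Garth–Ravel–Brook = 16.4 km.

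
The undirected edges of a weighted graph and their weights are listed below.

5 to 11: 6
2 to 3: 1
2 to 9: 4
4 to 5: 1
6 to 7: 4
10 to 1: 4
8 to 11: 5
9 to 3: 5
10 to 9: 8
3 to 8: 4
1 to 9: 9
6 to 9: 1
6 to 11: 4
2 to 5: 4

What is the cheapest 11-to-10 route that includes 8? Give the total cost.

Best 11 to 8: 11 → 8 costing 5
Best 8 to 10: 8 → 3 → 9 → 10 costing 17
Total via 8: 5 + 17 = 22.

22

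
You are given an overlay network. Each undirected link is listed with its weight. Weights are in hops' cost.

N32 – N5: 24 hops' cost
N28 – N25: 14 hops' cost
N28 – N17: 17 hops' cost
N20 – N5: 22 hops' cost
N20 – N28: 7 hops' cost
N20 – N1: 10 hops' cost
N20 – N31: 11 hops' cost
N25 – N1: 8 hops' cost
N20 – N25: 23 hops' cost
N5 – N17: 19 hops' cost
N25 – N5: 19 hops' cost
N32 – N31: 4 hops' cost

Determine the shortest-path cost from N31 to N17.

35 hops' cost

Settle nodes by increasing distance from N31:
N31: 0
N32: 4  (via N31)
N20: 11  (via N31)
N28: 18  (via N20)
N1: 21  (via N20)
N5: 28  (via N32)
N25: 29  (via N1)
N17: 35  (via N28)
Shortest route: N31 → N20 → N28 → N17 = 35 hops' cost.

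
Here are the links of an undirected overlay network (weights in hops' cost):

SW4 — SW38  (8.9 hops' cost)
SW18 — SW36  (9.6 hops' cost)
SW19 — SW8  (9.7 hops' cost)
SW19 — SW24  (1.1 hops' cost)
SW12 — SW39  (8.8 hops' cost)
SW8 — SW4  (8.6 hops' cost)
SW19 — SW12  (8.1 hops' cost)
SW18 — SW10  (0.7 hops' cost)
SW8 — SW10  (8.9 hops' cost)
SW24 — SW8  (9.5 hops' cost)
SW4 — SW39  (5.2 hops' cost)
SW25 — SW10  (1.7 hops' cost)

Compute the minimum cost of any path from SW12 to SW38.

Enumerating some paths:
SW12 - SW19 - SW24 - SW8 - SW4 - SW38: 8.1+1.1+9.5+8.6+8.9 = 36.2
SW12 - SW39 - SW4 - SW38: 8.8+5.2+8.9 = 22.9
SW12 - SW19 - SW8 - SW4 - SW38: 8.1+9.7+8.6+8.9 = 35.3
Cheapest is SW12 - SW39 - SW4 - SW38 at 22.9 hops' cost.

22.9 hops' cost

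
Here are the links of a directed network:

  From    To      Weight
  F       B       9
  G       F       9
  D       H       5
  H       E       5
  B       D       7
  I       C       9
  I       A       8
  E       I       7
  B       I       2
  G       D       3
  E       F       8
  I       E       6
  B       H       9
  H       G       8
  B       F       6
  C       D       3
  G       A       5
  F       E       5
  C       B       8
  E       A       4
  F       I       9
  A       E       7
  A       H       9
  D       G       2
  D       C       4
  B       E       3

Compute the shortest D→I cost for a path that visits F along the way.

20

Shortest D→F: D–G–F = 11
Best F to I: F–I costing 9
Total via F: 11 + 9 = 20.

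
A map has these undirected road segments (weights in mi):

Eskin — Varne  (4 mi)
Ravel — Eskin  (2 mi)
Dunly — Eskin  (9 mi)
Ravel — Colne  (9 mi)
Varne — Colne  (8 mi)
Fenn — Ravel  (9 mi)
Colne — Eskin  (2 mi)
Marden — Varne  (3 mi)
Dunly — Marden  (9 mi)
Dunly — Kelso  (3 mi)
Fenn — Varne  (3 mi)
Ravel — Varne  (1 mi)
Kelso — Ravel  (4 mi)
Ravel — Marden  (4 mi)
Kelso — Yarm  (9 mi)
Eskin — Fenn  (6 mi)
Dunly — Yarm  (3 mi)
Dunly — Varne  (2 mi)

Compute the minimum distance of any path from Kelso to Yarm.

6 mi

Enumerating some paths:
Kelso - Ravel - Eskin - Varne - Dunly - Yarm: 4+2+4+2+3 = 15
Kelso - Ravel - Varne - Dunly - Yarm: 4+1+2+3 = 10
Kelso - Yarm: 9 = 9
Kelso - Dunly - Yarm: 3+3 = 6
Cheapest is Kelso - Dunly - Yarm at 6 mi.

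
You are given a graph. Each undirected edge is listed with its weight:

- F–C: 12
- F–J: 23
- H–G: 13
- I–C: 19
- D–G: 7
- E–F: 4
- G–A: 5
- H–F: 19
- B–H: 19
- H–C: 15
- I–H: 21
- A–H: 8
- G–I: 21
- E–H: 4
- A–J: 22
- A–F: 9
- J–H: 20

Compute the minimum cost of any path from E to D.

Enumerating some paths:
E–F–A–G–D: 4+9+5+7 = 25
E–H–G–D: 4+13+7 = 24
E–F–H–A–G–D: 4+19+8+5+7 = 43
E–F–A–H–G–D: 4+9+8+13+7 = 41
The minimum is 24 via E–H–G–D.

24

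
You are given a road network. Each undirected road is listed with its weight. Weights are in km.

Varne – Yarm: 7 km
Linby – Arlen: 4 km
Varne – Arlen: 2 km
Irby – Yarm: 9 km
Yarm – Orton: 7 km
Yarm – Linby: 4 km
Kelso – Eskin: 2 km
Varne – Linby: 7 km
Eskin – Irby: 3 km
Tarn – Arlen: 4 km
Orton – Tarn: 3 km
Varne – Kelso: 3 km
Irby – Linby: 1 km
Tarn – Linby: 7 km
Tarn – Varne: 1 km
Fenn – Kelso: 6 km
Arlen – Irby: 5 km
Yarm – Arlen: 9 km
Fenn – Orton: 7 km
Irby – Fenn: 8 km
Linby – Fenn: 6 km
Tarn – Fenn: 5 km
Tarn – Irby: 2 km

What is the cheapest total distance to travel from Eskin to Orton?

8 km

Candidate routes:
Eskin → Irby → Tarn → Orton: 3+2+3 = 8
Eskin → Kelso → Varne → Arlen → Tarn → Orton: 2+3+2+4+3 = 14
Eskin → Kelso → Varne → Tarn → Orton: 2+3+1+3 = 9
Cheapest is Eskin → Irby → Tarn → Orton at 8 km.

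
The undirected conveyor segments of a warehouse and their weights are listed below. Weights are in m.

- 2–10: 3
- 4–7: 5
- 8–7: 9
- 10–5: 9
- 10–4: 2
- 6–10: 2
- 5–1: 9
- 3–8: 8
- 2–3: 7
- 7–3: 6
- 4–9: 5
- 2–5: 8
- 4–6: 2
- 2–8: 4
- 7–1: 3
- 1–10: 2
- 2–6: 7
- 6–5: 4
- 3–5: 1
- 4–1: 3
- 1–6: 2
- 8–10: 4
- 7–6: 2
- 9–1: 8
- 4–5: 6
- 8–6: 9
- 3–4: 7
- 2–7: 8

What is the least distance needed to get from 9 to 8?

11 m

Settle nodes by increasing distance from 9:
9: 0
4: 5  (via 9)
6: 7  (via 4)
10: 7  (via 4)
1: 8  (via 9)
7: 9  (via 6)
2: 10  (via 10)
5: 11  (via 4)
8: 11  (via 10)
Shortest route: 9–4–10–8 = 11 m.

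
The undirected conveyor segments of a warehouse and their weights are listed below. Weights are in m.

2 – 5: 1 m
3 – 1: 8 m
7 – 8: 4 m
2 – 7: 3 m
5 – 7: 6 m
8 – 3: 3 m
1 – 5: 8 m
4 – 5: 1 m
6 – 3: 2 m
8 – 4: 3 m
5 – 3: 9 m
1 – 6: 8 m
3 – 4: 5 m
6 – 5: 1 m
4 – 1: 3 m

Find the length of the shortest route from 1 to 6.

5 m

Candidate routes:
1 → 5 → 6: 8+1 = 9
1 → 6: 8 = 8
1 → 4 → 5 → 6: 3+1+1 = 5
Cheapest is 1 → 4 → 5 → 6 at 5 m.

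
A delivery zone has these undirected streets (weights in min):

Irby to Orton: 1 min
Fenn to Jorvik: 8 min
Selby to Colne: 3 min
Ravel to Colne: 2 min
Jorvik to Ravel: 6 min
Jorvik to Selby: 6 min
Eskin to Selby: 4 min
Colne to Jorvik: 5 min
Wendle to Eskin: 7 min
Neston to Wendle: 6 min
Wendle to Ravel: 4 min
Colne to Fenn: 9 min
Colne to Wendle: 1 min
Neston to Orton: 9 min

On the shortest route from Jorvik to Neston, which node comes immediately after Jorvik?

Colne

Compare a few routes:
Jorvik - Colne - Wendle - Neston: 5+1+6 = 12
Jorvik - Ravel - Wendle - Neston: 6+4+6 = 16
Jorvik - Ravel - Colne - Wendle - Neston: 6+2+1+6 = 15
The minimum is 12 min via Jorvik - Colne - Wendle - Neston.
So from Jorvik the first move is to Colne.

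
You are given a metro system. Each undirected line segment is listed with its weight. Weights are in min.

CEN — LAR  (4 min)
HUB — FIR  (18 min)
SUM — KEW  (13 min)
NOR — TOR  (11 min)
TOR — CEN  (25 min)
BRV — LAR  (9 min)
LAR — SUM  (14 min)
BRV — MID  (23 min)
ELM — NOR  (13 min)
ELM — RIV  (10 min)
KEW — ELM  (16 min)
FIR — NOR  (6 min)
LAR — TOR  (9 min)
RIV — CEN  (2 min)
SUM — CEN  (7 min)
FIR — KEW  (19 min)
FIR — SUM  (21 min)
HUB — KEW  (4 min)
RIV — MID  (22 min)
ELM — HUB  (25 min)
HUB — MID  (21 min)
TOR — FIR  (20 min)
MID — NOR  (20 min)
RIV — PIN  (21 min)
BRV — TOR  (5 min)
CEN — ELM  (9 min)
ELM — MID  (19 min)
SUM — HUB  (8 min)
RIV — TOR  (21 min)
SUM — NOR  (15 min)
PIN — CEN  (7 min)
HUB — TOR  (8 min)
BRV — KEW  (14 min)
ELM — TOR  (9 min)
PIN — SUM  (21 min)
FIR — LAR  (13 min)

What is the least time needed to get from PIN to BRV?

Settle nodes by increasing distance from PIN:
PIN: 0
CEN: 7  (via PIN)
RIV: 9  (via CEN)
LAR: 11  (via CEN)
SUM: 14  (via CEN)
ELM: 16  (via CEN)
BRV: 20  (via LAR)
Shortest route: PIN → CEN → LAR → BRV = 20 min.

20 min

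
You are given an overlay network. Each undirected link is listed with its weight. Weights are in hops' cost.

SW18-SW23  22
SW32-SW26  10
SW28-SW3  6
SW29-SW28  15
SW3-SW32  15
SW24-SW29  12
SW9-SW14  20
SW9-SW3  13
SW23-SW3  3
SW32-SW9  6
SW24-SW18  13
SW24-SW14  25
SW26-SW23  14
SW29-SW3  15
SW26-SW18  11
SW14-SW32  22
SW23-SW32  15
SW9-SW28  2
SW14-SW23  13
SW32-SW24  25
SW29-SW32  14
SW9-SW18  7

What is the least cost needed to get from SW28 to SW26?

Candidate routes:
SW28 → SW9 → SW18 → SW26: 2+7+11 = 20
SW28 → SW9 → SW32 → SW26: 2+6+10 = 18
SW28 → SW3 → SW32 → SW26: 6+15+10 = 31
SW28 → SW3 → SW23 → SW26: 6+3+14 = 23
The minimum is 18 hops' cost via SW28 → SW9 → SW32 → SW26.

18 hops' cost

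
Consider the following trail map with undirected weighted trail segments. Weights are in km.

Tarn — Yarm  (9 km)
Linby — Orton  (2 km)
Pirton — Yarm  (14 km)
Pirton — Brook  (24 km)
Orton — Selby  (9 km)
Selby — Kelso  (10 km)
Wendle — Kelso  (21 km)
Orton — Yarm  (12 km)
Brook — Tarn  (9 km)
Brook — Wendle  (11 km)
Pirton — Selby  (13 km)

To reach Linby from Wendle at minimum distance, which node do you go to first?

Kelso

Candidate routes:
Wendle–Brook–Tarn–Yarm–Orton–Linby: 11+9+9+12+2 = 43
Wendle–Kelso–Selby–Orton–Linby: 21+10+9+2 = 42
The minimum is 42 km via Wendle–Kelso–Selby–Orton–Linby.
So from Wendle the first move is to Kelso.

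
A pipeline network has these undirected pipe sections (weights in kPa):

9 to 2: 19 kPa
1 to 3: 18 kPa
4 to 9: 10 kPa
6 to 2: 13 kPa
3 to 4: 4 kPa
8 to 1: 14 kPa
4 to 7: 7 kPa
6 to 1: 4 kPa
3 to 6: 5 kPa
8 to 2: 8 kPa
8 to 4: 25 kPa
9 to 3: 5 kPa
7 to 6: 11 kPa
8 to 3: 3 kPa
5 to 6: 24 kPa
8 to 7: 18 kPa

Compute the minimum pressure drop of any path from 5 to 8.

Running Dijkstra from 5:
5: 0
6: 24  (via 5)
1: 28  (via 6)
3: 29  (via 6)
8: 32  (via 3)
Shortest route: 5 → 6 → 3 → 8 = 32 kPa.

32 kPa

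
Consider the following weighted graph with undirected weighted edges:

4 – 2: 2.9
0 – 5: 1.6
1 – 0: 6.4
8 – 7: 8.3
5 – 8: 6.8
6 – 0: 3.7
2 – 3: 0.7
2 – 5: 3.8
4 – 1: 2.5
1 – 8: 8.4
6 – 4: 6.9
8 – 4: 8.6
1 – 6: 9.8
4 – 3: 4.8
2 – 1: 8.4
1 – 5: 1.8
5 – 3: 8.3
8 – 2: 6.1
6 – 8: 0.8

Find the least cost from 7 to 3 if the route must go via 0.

Shortest 7→0: 7–8–6–0 = 12.8
Best 0 to 3: 0–5–2–3 costing 6.1
Total via 0: 12.8 + 6.1 = 18.9.

18.9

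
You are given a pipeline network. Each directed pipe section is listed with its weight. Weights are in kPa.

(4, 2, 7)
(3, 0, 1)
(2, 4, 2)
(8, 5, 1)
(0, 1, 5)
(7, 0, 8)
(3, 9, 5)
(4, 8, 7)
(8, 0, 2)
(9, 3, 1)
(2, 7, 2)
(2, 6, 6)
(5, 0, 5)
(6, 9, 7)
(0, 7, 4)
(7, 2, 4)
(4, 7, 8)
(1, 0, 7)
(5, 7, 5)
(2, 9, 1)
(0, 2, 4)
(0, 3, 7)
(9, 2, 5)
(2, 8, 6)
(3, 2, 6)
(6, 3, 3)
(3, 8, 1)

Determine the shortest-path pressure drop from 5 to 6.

15 kPa

Enumerating some paths:
5 - 0 - 2 - 6: 5+4+6 = 15
5 - 0 - 7 - 2 - 6: 5+4+4+6 = 19
5 - 7 - 0 - 2 - 6: 5+8+4+6 = 23
The minimum is 15 kPa via 5 - 0 - 2 - 6.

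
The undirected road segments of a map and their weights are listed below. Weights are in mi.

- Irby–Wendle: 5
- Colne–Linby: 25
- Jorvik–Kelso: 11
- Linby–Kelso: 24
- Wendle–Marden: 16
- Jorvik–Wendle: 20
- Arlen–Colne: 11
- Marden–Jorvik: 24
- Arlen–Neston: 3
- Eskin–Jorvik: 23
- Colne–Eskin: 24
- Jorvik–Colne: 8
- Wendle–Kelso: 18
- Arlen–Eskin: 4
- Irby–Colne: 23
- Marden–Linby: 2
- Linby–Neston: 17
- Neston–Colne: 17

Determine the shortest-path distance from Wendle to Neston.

Settle nodes by increasing distance from Wendle:
Wendle: 0
Irby: 5  (via Wendle)
Marden: 16  (via Wendle)
Kelso: 18  (via Wendle)
Linby: 18  (via Marden)
Jorvik: 20  (via Wendle)
Colne: 28  (via Irby)
Neston: 35  (via Linby)
Shortest route: Wendle–Marden–Linby–Neston = 35 mi.

35 mi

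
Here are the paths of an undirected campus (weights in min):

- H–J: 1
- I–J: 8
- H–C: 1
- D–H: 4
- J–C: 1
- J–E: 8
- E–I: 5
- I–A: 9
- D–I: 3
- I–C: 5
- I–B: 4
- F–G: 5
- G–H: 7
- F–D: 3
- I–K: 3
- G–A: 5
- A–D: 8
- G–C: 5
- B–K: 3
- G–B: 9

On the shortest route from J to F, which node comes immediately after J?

Compare a few routes:
J–C–H–D–F: 1+1+4+3 = 9
J–H–D–F: 1+4+3 = 8
J–C–G–F: 1+5+5 = 11
Cheapest is J–H–D–F at 8 min.
So from J the first move is to H.

H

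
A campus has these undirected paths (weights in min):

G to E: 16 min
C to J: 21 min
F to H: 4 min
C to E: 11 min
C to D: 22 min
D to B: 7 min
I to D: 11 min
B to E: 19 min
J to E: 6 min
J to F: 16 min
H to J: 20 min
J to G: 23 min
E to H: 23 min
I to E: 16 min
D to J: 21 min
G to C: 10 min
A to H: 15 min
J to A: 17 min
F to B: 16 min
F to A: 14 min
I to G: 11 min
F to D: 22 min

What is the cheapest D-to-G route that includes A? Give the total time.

75 min

Best D to A: D → F → A costing 36
Best A to G: A → J → E → G costing 39
Total via A: 36 + 39 = 75 min.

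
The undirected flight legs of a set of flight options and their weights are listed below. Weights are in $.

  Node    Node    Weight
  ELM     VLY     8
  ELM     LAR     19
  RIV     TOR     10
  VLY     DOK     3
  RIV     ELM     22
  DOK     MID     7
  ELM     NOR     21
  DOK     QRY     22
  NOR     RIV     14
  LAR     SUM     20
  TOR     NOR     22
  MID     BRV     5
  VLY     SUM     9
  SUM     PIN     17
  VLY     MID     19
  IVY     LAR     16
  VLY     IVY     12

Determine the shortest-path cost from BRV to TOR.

$55

Settle nodes by increasing distance from BRV:
BRV: 0
MID: 5  (via BRV)
DOK: 12  (via MID)
VLY: 15  (via DOK)
ELM: 23  (via VLY)
SUM: 24  (via VLY)
IVY: 27  (via VLY)
QRY: 34  (via DOK)
PIN: 41  (via SUM)
LAR: 42  (via ELM)
NOR: 44  (via ELM)
RIV: 45  (via ELM)
TOR: 55  (via RIV)
Shortest route: BRV–MID–DOK–VLY–ELM–RIV–TOR = $55.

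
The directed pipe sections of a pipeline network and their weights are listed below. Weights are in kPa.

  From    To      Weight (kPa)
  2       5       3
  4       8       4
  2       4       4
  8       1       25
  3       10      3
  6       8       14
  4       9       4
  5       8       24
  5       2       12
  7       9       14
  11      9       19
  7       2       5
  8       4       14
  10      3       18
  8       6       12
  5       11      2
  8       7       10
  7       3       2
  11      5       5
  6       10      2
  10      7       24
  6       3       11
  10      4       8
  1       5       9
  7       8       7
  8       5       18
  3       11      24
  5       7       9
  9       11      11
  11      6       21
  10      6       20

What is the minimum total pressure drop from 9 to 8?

Enumerating some paths:
9 - 11 - 5 - 2 - 4 - 8: 11+5+12+4+4 = 36
9 - 11 - 5 - 7 - 8: 11+5+9+7 = 32
Cheapest is 9 - 11 - 5 - 7 - 8 at 32 kPa.

32 kPa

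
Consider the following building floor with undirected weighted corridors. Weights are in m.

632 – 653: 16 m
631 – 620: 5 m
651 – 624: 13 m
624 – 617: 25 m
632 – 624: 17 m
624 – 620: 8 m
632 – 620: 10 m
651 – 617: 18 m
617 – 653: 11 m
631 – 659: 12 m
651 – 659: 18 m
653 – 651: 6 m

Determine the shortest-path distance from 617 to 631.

Compare a few routes:
617 - 653 - 651 - 624 - 620 - 631: 11+6+13+8+5 = 43
617 - 624 - 620 - 631: 25+8+5 = 38
617 - 653 - 632 - 620 - 631: 11+16+10+5 = 42
Cheapest is 617 - 624 - 620 - 631 at 38 m.

38 m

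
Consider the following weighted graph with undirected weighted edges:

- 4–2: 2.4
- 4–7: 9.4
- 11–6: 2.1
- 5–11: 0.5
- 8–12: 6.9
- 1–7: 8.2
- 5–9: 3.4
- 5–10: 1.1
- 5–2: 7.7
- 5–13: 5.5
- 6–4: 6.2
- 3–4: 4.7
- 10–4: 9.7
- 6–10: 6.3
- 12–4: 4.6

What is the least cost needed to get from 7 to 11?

17.7

Shortest distances from 7:
7: 0
1: 8.2  (via 7)
4: 9.4  (via 7)
2: 11.8  (via 4)
12: 14  (via 4)
3: 14.1  (via 4)
6: 15.6  (via 4)
11: 17.7  (via 6)
Shortest route: 7–4–6–11 = 17.7.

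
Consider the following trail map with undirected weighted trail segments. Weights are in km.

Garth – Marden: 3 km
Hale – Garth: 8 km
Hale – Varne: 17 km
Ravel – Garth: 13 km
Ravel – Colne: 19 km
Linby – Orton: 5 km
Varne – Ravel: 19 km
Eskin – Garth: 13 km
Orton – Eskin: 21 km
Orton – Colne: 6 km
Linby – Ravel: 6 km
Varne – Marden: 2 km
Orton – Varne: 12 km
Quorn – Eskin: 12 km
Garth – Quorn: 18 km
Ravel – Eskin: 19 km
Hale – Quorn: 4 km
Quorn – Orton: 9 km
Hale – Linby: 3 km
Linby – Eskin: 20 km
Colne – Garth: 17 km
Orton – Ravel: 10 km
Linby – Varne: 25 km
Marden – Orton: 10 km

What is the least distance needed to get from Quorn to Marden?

15 km

Settle nodes by increasing distance from Quorn:
Quorn: 0
Hale: 4  (via Quorn)
Linby: 7  (via Hale)
Orton: 9  (via Quorn)
Eskin: 12  (via Quorn)
Garth: 12  (via Hale)
Ravel: 13  (via Linby)
Marden: 15  (via Garth)
Shortest route: Quorn → Hale → Garth → Marden = 15 km.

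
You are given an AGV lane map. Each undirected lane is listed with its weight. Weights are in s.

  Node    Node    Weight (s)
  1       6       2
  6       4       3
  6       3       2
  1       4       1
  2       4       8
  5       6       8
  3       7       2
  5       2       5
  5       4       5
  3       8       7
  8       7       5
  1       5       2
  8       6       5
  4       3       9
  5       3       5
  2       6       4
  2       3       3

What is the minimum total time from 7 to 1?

Candidate routes:
7–3–6–4–1: 2+2+3+1 = 8
7–3–6–1: 2+2+2 = 6
The minimum is 6 s via 7–3–6–1.

6 s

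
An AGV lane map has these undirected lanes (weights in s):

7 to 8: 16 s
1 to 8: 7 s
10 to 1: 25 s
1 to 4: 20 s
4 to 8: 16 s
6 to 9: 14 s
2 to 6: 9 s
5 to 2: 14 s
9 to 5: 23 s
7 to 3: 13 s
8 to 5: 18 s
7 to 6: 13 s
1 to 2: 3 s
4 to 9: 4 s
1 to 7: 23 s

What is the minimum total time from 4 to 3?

44 s

Running Dijkstra from 4:
4: 0
9: 4  (via 4)
8: 16  (via 4)
6: 18  (via 9)
1: 20  (via 4)
2: 23  (via 1)
5: 27  (via 9)
7: 31  (via 6)
3: 44  (via 7)
Shortest route: 4 → 9 → 6 → 7 → 3 = 44 s.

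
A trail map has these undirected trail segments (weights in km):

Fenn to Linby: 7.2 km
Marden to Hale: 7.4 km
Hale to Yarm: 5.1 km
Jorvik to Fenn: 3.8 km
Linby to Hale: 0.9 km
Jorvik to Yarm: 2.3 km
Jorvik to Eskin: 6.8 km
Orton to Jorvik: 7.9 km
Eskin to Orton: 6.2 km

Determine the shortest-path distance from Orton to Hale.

Enumerating some paths:
Orton–Jorvik–Yarm–Hale: 7.9+2.3+5.1 = 15.3
Orton–Eskin–Jorvik–Yarm–Hale: 6.2+6.8+2.3+5.1 = 20.4
Orton–Jorvik–Fenn–Linby–Hale: 7.9+3.8+7.2+0.9 = 19.8
Cheapest is Orton–Jorvik–Yarm–Hale at 15.3 km.

15.3 km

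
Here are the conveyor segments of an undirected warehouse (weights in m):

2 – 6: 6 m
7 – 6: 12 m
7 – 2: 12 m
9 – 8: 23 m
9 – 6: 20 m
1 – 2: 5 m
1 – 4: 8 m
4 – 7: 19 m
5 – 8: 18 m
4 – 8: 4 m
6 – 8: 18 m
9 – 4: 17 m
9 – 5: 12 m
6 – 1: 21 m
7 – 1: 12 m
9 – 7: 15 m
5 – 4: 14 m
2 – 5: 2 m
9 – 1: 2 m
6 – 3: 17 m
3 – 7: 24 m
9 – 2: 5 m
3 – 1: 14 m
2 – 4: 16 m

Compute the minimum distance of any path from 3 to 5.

21 m

Compare a few routes:
3–1–9–2–5: 14+2+5+2 = 23
3–1–2–5: 14+5+2 = 21
Cheapest is 3–1–2–5 at 21 m.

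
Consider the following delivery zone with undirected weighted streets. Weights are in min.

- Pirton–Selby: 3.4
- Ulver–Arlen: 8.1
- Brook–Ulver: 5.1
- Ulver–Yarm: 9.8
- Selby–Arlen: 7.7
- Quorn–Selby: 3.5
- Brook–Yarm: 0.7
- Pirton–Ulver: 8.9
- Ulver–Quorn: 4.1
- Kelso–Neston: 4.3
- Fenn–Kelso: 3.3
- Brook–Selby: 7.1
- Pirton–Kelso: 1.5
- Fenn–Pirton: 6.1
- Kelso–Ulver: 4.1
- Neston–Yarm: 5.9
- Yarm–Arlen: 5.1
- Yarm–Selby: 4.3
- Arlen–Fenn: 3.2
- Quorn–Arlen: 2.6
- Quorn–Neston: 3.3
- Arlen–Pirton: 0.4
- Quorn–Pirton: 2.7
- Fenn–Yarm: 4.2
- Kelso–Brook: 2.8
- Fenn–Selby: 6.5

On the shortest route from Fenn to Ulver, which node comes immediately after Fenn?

Kelso

Compare a few routes:
Fenn → Kelso → Ulver: 3.3+4.1 = 7.4
Fenn → Arlen → Pirton → Kelso → Ulver: 3.2+0.4+1.5+4.1 = 9.2
The minimum is 7.4 min via Fenn → Kelso → Ulver.
So from Fenn the first move is to Kelso.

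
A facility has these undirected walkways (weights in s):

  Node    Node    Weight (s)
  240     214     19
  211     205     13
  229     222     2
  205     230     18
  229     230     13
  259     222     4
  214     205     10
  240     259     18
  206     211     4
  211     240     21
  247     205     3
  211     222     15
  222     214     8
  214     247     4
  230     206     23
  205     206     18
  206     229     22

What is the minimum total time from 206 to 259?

23 s

Running Dijkstra from 206:
206: 0
211: 4  (via 206)
205: 17  (via 211)
222: 19  (via 211)
247: 20  (via 205)
229: 21  (via 222)
259: 23  (via 222)
Shortest route: 206 → 211 → 222 → 259 = 23 s.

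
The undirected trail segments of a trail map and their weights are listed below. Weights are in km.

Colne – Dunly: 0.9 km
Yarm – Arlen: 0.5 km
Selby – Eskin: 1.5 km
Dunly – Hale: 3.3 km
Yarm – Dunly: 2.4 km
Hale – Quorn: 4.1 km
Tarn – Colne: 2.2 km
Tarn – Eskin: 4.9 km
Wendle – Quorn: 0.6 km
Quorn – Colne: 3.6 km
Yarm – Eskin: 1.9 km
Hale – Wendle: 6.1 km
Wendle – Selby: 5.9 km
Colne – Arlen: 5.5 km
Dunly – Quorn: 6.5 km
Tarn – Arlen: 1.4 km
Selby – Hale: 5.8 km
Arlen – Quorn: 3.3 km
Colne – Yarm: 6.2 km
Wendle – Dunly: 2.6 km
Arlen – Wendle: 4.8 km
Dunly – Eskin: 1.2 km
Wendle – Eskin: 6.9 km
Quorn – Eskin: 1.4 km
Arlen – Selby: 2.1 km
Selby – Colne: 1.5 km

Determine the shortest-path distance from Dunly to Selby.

Candidate routes:
Dunly - Eskin - Selby: 1.2+1.5 = 2.7
Dunly - Colne - Selby: 0.9+1.5 = 2.4
The minimum is 2.4 km via Dunly - Colne - Selby.

2.4 km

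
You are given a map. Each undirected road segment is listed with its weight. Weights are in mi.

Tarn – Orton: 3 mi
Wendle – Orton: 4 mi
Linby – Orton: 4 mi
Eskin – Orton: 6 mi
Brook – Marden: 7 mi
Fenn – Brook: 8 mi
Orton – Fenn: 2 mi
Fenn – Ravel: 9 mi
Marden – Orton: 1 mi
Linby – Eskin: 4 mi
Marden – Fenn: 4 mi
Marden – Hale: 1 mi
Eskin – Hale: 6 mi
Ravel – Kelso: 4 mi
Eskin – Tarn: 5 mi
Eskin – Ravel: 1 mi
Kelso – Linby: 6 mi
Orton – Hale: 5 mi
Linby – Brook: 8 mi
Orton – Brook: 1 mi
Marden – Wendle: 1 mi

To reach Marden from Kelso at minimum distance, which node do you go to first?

Enumerating some paths:
Kelso–Ravel–Eskin–Hale–Marden: 4+1+6+1 = 12
Kelso–Ravel–Eskin–Orton–Marden: 4+1+6+1 = 12
Kelso–Linby–Orton–Marden: 6+4+1 = 11
Cheapest is Kelso–Linby–Orton–Marden at 11 mi.
So from Kelso the first move is to Linby.

Linby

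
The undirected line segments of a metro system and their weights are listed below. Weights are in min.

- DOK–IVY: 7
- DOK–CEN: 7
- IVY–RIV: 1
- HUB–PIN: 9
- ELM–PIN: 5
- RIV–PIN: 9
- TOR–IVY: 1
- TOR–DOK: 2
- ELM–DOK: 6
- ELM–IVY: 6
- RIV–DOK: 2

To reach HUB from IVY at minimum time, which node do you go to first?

RIV

Enumerating some paths:
IVY–RIV–DOK–ELM–PIN–HUB: 1+2+6+5+9 = 23
IVY–ELM–PIN–HUB: 6+5+9 = 20
IVY–RIV–PIN–HUB: 1+9+9 = 19
Cheapest is IVY–RIV–PIN–HUB at 19 min.
So from IVY the first move is to RIV.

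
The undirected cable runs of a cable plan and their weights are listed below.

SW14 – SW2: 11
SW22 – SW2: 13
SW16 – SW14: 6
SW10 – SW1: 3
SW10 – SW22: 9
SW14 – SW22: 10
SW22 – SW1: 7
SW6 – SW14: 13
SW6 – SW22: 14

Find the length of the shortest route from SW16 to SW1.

Candidate routes:
SW16 → SW14 → SW2 → SW22 → SW1: 6+11+13+7 = 37
SW16 → SW14 → SW22 → SW1: 6+10+7 = 23
SW16 → SW14 → SW6 → SW22 → SW1: 6+13+14+7 = 40
SW16 → SW14 → SW22 → SW10 → SW1: 6+10+9+3 = 28
Cheapest is SW16 → SW14 → SW22 → SW1 at 23.

23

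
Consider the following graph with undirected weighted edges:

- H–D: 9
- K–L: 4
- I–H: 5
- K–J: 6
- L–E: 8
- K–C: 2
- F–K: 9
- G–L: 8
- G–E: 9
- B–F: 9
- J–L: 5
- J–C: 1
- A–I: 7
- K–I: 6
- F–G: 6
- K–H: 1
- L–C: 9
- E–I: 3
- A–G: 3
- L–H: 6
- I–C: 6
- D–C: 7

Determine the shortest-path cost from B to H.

Shortest distances from B:
B: 0
F: 9  (via B)
G: 15  (via F)
A: 18  (via G)
K: 18  (via F)
H: 19  (via K)
Shortest route: B–F–K–H = 19.

19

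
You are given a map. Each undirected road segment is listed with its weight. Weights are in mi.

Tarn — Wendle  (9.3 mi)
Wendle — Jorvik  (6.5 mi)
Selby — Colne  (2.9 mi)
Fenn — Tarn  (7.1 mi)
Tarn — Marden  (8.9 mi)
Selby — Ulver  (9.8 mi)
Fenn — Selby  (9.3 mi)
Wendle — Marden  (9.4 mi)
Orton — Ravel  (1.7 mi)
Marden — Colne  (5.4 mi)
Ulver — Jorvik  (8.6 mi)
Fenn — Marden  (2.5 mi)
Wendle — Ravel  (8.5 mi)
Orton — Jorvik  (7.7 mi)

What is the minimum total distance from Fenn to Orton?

Candidate routes:
Fenn → Marden → Wendle → Jorvik → Orton: 2.5+9.4+6.5+7.7 = 26.1
Fenn → Marden → Wendle → Ravel → Orton: 2.5+9.4+8.5+1.7 = 22.1
Cheapest is Fenn → Marden → Wendle → Ravel → Orton at 22.1 mi.

22.1 mi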